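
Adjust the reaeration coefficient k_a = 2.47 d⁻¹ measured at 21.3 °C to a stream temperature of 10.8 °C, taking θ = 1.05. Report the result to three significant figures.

k_a(T₂) = k_a(T₁) · θ^(T₂−T₁) = 2.47 × 1.05^(10.8−21.3)
= 2.47 × 1.05^-10.5 = 2.47 × 0.5991 = 1.480 d⁻¹.

k_a ≈ 1.48 d⁻¹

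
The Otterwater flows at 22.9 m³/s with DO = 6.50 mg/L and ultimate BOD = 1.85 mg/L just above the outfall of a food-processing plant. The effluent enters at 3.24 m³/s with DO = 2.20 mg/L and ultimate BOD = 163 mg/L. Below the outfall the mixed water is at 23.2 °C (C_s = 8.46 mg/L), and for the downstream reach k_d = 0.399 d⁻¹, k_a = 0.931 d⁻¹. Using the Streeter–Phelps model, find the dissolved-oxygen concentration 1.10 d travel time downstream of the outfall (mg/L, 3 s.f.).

Mixed DO = (22.9×6.50 + 3.24×2.20)/(22.9+3.24) = 156.0/26.14 = 5.967 mg/L.
Mixed L₀ = (22.9×1.85 + 3.24×163)/(26.14) = 570.5/26.14 = 21.82 mg/L.
Initial deficit D₀ = C_s − DO₀ = 8.46 − 5.967 = 2.493 mg/L.
D(1.10) = [0.399×21.82/(0.931−0.399)](e^(−0.399×1.10) − e^(−0.931×1.10)) + 2.493 e^(−0.931×1.10)
= 16.37 × (0.6447 − 0.3591) + 2.493 × 0.3591 = 5.570 mg/L.
DO = 8.46 − 5.570 = 2.890 mg/L.

DO ≈ 2.89 mg/L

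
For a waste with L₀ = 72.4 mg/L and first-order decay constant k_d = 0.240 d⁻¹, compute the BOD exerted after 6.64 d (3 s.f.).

y ≈ 57.7 mg/L

y_t = L₀(1 − e^(−k_d t)) = 72.4 × (1 − e^(−0.240×6.64))
= 72.4 × (1 − 0.2032) = 72.4 × 0.7968 = 57.69 mg/L.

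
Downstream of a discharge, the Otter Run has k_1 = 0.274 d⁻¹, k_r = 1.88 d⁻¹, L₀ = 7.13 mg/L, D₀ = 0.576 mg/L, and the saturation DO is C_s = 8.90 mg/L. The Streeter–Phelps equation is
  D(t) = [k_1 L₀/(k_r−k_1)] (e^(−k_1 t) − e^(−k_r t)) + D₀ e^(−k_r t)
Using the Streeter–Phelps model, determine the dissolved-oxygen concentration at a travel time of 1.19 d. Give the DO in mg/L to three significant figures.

k_1 L₀/(k_r−k_1) = 0.274×7.13/(1.88−0.274) = 1.954/1.606 = 1.216 mg/L.
e^(−k_1 t) = e^(−0.274×1.190) = 0.7218; e^(−k_r t) = e^(−1.88×1.190) = 0.1068.
D = 1.216 × (0.7218 − 0.1068) + 0.576 × 0.1068 = 0.7481 + 0.06149 = 0.8096 mg/L.
DO = C_s − D = 8.90 − 0.8096 = 8.090 mg/L.

DO ≈ 8.09 mg/L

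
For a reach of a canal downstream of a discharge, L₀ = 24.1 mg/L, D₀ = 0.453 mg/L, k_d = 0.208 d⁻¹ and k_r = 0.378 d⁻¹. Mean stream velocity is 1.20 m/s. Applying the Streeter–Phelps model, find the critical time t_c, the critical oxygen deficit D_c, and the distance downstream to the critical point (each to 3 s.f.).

At the critical point dD/dt = 0, so k_d L₀ e^(−k_d t) = k_r D. Substituting D(t) from the Streeter–Phelps equation and solving for t gives
t_c = ln[(k_r/k_d)(1 − D₀(k_r−k_d)/(k_d L₀))] / (k_r−k_d).
Here k_r−k_d = 0.1700 d⁻¹ and 1 − D₀(k_r−k_d)/(k_d L₀) = 1 − 0.453×0.1700/(0.208×24.1) = 0.9846, so
t_c = ln(1.817 × 0.9846) / 0.1700 = 0.5819 / 0.1700 = 3.423 d.
D_c = (k_d/k_r) L₀ e^(−k_d t_c) = (0.208/0.378) × 24.1 × e^(−0.208×3.423) = 0.5503 × 24.1 × 0.4907 = 6.507 mg/L.
x_c = v t_c = 1.20 m/s × 3.423 d × 86400 s/d = 354900 m ≈ 355 km.

t_c ≈ 3.42 d; D_c ≈ 6.51 mg/L; x_c ≈ 355 km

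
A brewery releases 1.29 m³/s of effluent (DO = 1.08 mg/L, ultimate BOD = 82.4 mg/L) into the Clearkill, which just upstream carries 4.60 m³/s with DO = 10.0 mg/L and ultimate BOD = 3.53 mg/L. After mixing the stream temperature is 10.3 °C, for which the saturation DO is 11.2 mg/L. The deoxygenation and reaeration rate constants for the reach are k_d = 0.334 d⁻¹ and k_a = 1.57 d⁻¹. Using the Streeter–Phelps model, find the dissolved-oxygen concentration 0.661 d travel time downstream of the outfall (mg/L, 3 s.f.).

Mixed DO = (4.60×10.0 + 1.29×1.08)/(4.60+1.29) = 47.39/5.890 = 8.046 mg/L.
Mixed L₀ = (4.60×3.53 + 1.29×82.4)/(5.890) = 122.5/5.890 = 20.80 mg/L.
Initial deficit D₀ = C_s − DO₀ = 11.2 − 8.046 = 3.154 mg/L.
D(0.661) = [0.334×20.80/(1.57−0.334)](e^(−0.334×0.661) − e^(−1.57×0.661)) + 3.154 e^(−1.57×0.661)
= 5.622 × (0.8019 − 0.3542) + 3.154 × 0.3542 = 3.634 mg/L.
DO = 11.2 − 3.634 = 7.566 mg/L.

DO ≈ 7.57 mg/L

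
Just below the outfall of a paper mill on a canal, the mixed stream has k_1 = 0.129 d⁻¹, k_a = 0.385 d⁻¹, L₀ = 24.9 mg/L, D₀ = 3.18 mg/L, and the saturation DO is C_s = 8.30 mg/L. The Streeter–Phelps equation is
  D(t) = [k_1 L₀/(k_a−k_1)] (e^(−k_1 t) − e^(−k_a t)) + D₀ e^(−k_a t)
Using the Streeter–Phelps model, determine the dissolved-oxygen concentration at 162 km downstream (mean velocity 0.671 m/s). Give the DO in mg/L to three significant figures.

DO ≈ 2.74 mg/L

Travel time t = x/v = 162 km / (0.671 m/s) = 162000 m / 0.671 m/s = 241400 s = 2.794 d.
k_1 L₀/(k_a−k_1) = 0.129×24.9/(0.385−0.129) = 3.212/0.2560 = 12.55 mg/L.
e^(−k_1 t) = e^(−0.129×2.794) = 0.6973; e^(−k_a t) = e^(−0.385×2.794) = 0.3410.
D = 12.55 × (0.6973 − 0.3410) + 3.18 × 0.3410 = 4.471 + 1.084 = 5.555 mg/L.
DO = C_s − D = 8.30 − 5.555 = 2.745 mg/L.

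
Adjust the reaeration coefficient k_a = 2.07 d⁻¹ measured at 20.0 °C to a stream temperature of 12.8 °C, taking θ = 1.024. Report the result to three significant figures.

k_a(T₂) = k_a(T₁) · θ^(T₂−T₁) = 2.07 × 1.024^(12.8−20.0)
= 2.07 × 1.024^-7.20 = 2.07 × 0.8430 = 1.745 d⁻¹.

k_a ≈ 1.75 d⁻¹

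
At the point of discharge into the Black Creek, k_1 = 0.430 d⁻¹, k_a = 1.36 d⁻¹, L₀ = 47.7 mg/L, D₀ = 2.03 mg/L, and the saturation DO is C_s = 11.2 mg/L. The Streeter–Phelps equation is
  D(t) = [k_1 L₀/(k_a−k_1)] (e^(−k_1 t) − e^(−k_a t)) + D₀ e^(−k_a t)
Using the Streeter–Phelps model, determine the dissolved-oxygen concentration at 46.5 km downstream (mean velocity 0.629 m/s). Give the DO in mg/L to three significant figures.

DO ≈ 2.19 mg/L

Travel time t = x/v = 46.5 km / (0.629 m/s) = 46500 m / 0.629 m/s = 73930 s = 0.8556 d.
k_1 L₀/(k_a−k_1) = 0.430×47.7/(1.36−0.430) = 20.51/0.9300 = 22.05 mg/L.
e^(−k_1 t) = e^(−0.430×0.8556) = 0.6922; e^(−k_a t) = e^(−1.36×0.8556) = 0.3123.
D = 22.05 × (0.6922 − 0.3123) + 2.03 × 0.3123 = 8.377 + 0.6340 = 9.011 mg/L.
DO = C_s − D = 11.2 − 9.011 = 2.189 mg/L.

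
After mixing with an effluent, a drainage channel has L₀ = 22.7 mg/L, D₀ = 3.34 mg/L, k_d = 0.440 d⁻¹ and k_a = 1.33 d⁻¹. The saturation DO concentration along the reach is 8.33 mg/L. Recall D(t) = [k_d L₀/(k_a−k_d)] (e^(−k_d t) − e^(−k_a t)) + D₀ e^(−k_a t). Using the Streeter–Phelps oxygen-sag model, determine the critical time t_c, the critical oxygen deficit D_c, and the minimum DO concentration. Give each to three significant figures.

At the critical point dD/dt = 0, so k_d L₀ e^(−k_d t) = k_a D. Substituting D(t) from the Streeter–Phelps equation and solving for t gives
t_c = ln[(k_a/k_d)(1 − D₀(k_a−k_d)/(k_d L₀))] / (k_a−k_d).
Here k_a−k_d = 0.8900 d⁻¹ and 1 − D₀(k_a−k_d)/(k_d L₀) = 1 − 3.34×0.8900/(0.440×22.7) = 0.7024, so
t_c = ln(3.023 × 0.7024) / 0.8900 = 0.7529 / 0.8900 = 0.8459 d.
L(t_c) = L₀ e^(−k_d t_c) = 22.7 × 0.6892 = 15.65 mg/L, and at the critical point k_a D_c = k_d L, so D_c = (0.440/1.33) × 15.65 = 5.176 mg/L.
Minimum DO = C_s − D_c = 8.33 − 5.176 = 3.154 mg/L.

t_c ≈ 0.846 d; D_c ≈ 5.18 mg/L; min DO ≈ 3.15 mg/L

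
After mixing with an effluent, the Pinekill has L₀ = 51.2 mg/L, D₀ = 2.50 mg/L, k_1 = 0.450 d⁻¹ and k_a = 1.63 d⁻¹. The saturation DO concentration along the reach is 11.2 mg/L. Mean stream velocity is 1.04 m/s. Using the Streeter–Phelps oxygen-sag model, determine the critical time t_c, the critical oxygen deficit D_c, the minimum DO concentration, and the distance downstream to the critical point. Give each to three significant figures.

With k_a/k_1 = 3.622 and 1 − D₀(k_a−k_1)/(k_1 L₀) = 0.8720,
t_c = ln(3.622 × 0.8720) / (1.63 − 0.450) = ln(3.158) / 1.180 = 1.150/1.180 = 0.9746 d.
D_c = (k_1/k_a) L₀ e^(−k_1 t_c) = (0.450/1.63) × 51.2 × e^(−0.450×0.9746) = 0.2761 × 51.2 × 0.6449 = 9.116 mg/L.
Minimum DO = C_s − D_c = 11.2 − 9.116 = 2.084 mg/L.
x_c = v t_c = 1.04 m/s × 0.9746 d × 86400 s/d = 87580 m ≈ 87.6 km.

t_c ≈ 0.975 d; D_c ≈ 9.12 mg/L; min DO ≈ 2.08 mg/L; x_c ≈ 87.6 km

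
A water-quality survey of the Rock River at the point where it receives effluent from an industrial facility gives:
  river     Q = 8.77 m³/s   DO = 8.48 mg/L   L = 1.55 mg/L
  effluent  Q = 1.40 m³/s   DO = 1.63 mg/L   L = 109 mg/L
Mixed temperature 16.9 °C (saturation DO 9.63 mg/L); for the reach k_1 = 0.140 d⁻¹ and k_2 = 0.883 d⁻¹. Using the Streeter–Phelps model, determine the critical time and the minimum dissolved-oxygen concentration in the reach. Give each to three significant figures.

Mixed DO = (8.77×8.48 + 1.40×1.63)/(8.77+1.40) = 76.65/10.17 = 7.537 mg/L.
Mixed L₀ = (8.77×1.55 + 1.40×109)/(10.17) = 166.2/10.17 = 16.34 mg/L.
Initial deficit D₀ = C_s − DO₀ = 9.63 − 7.537 = 2.093 mg/L.
t_c = (1/0.7430) ln[(0.883/0.140)(1 − 2.093×0.7430/(0.140×16.34))] = 1.346 × ln(2.020) = 0.9463 d.
D_c = (0.140/0.883) × 16.34 × e^(−0.140×0.9463) = 0.1586 × 16.34 × 0.8759 = 2.269 mg/L.
Minimum DO = 9.63 − 2.269 = 7.361 mg/L.

t_c ≈ 0.946 d; minimum DO ≈ 7.36 mg/L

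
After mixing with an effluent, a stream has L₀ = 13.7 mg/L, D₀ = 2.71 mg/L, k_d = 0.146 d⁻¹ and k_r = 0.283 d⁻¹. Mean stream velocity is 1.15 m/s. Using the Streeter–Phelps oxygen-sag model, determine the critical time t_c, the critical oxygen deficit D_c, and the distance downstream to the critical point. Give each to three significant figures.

At the critical point dD/dt = 0, so k_d L₀ e^(−k_d t) = k_r D. Substituting D(t) from the Streeter–Phelps equation and solving for t gives
t_c = ln[(k_r/k_d)(1 − D₀(k_r−k_d)/(k_d L₀))] / (k_r−k_d).
Here k_r−k_d = 0.1370 d⁻¹ and 1 − D₀(k_r−k_d)/(k_d L₀) = 1 − 2.71×0.1370/(0.146×13.7) = 0.8144, so
t_c = ln(1.938 × 0.8144) / 0.1370 = 0.4565 / 0.1370 = 3.332 d.
L(t_c) = L₀ e^(−k_d t_c) = 13.7 × 0.6148 = 8.422 mg/L, and at the critical point k_r D_c = k_d L, so D_c = (0.146/0.283) × 8.422 = 4.345 mg/L.
x_c = v t_c = 1.15 m/s × 3.332 d × 86400 s/d = 331100 m ≈ 331 km.

t_c ≈ 3.33 d; D_c ≈ 4.35 mg/L; x_c ≈ 331 km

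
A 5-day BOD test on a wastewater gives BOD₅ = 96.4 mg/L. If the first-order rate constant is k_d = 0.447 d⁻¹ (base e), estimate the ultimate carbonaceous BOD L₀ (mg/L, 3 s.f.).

BOD₅ = L₀(1 − e^(−5k_d)) ⇒ L₀ = BOD₅ / (1 − e^(−5×0.447))
= 96.4 / (1 − 0.1070) = 96.4 / 0.8930 = 107.9 mg/L.

L₀ ≈ 108 mg/L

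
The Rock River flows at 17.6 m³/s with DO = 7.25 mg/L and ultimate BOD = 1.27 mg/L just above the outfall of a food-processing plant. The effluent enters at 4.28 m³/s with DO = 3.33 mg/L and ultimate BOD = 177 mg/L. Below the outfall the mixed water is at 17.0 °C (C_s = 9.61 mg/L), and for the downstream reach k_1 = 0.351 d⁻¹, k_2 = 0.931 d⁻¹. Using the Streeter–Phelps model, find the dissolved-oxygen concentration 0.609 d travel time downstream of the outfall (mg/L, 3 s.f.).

Mixed DO = (17.6×7.25 + 4.28×3.33)/(17.6+4.28) = 141.9/21.88 = 6.483 mg/L.
Mixed L₀ = (17.6×1.27 + 4.28×177)/(21.88) = 779.9/21.88 = 35.64 mg/L.
Initial deficit D₀ = C_s − DO₀ = 9.61 − 6.483 = 3.127 mg/L.
D(0.609) = [0.351×35.64/(0.931−0.351)](e^(−0.351×0.609) − e^(−0.931×0.609)) + 3.127 e^(−0.931×0.609)
= 21.57 × (0.8075 − 0.5672) + 3.127 × 0.5672 = 6.957 mg/L.
DO = 9.61 − 6.957 = 2.653 mg/L.

DO ≈ 2.65 mg/L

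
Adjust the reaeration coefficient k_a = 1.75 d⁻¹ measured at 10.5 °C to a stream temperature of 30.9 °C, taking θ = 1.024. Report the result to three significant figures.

k_a(T₂) = k_a(T₁) · θ^(T₂−T₁) = 1.75 × 1.024^(30.9−10.5)
= 1.75 × 1.024^20.4 = 1.75 × 1.622 = 2.839 d⁻¹.

k_a ≈ 2.84 d⁻¹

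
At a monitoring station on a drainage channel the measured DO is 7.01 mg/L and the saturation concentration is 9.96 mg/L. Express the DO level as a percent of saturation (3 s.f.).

70.4 % saturation

% saturation = C/C_s × 100 = 7.01/9.96 × 100 = 70.4 %.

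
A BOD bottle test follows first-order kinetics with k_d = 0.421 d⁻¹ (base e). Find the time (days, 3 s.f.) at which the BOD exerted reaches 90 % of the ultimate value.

y/L₀ = 1 − e^(−k_d t) = 0.90 ⇒ e^(−k_d t) = 0.100
t = −ln(0.100) / 0.421 = 2.303 / 0.421 = 5.469 d.

t ≈ 5.47 d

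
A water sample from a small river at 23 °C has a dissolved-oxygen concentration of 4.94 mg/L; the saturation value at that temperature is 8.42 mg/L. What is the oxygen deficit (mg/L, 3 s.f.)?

D = C_s − C = 8.42 − 4.94 = 3.48 mg/L.

D ≈ 3.48 mg/L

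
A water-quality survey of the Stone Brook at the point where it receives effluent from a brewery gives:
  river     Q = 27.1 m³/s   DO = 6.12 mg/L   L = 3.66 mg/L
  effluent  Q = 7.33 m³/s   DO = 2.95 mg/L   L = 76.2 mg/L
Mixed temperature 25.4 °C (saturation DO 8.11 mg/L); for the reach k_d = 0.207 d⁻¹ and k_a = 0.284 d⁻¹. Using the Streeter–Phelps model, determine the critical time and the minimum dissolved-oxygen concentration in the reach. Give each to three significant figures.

Mixed DO = (27.1×6.12 + 7.33×2.95)/(27.1+7.33) = 187.5/34.43 = 5.445 mg/L.
Mixed L₀ = (27.1×3.66 + 7.33×76.2)/(34.43) = 657.7/34.43 = 19.10 mg/L.
Initial deficit D₀ = C_s − DO₀ = 8.11 − 5.445 = 2.665 mg/L.
t_c = (1/0.07700) ln[(0.284/0.207)(1 − 2.665×0.07700/(0.207×19.10))] = 12.99 × ln(1.301) = 3.415 d.
D_c = (0.207/0.284) × 19.10 × e^(−0.207×3.415) = 0.7289 × 19.10 × 0.4931 = 6.867 mg/L.
Minimum DO = 8.11 − 6.867 = 1.243 mg/L.

t_c ≈ 3.42 d; minimum DO ≈ 1.24 mg/L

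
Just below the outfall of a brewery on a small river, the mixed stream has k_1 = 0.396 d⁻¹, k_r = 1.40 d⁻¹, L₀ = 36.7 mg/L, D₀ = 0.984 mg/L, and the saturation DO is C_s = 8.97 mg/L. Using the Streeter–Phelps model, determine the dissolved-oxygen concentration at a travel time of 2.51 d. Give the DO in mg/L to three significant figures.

DO ≈ 4.01 mg/L

k_1 L₀/(k_r−k_1) = 0.396×36.7/(1.40−0.396) = 14.53/1.004 = 14.48 mg/L.
e^(−k_1 t) = e^(−0.396×2.510) = 0.3701; e^(−k_r t) = e^(−1.40×2.510) = 0.02978.
D = 14.48 × (0.3701 − 0.02978) + 0.984 × 0.02978 = 4.926 + 0.02930 = 4.956 mg/L.
DO = C_s − D = 8.97 − 4.956 = 4.014 mg/L.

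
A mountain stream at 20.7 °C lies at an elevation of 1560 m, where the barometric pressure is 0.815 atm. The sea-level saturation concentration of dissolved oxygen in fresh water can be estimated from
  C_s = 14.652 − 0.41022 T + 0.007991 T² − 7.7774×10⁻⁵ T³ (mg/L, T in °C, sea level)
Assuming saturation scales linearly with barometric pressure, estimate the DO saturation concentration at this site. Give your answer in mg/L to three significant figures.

At sea level: C_s = 14.652 − 0.41022×20.7 + 0.007991×20.7² − 7.7774×10⁻⁵×20.7³ = 8.895 mg/L.
Pressure correction: C_s' = 8.895 × 0.815 = 7.249 mg/L.

C_s ≈ 7.25 mg/L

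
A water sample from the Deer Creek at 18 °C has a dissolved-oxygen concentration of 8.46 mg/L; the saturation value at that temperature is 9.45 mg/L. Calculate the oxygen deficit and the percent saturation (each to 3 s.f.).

D = C_s − C = 9.45 − 8.46 = 0.990 mg/L.
% saturation = 8.46/9.45 × 100 = 89.5 %.

D ≈ 0.990 mg/L; 89.5 % saturation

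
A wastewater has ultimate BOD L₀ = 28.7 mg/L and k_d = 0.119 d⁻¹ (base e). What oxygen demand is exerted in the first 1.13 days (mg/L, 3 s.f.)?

y_t = L₀(1 − e^(−k_d t)) = 28.7 × (1 − e^(−0.119×1.13))
= 28.7 × (1 − 0.8742) = 28.7 × 0.1258 = 3.611 mg/L.

y ≈ 3.61 mg/L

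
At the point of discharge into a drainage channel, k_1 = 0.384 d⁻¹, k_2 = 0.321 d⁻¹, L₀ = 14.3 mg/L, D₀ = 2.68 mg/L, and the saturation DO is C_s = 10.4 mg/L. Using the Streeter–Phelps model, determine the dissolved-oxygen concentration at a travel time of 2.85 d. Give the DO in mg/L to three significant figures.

k_1 L₀/(k_2−k_1) = 0.384×14.3/(0.321−0.384) = 5.491/-0.06300 = -87.16 mg/L.
e^(−k_1 t) = e^(−0.384×2.850) = 0.3347; e^(−k_2 t) = e^(−0.321×2.850) = 0.4006.
D = -87.16 × (0.3347 − 0.4006) + 2.68 × 0.4006 = 5.738 + 1.074 = 6.812 mg/L.
DO = C_s − D = 10.4 − 6.812 = 3.588 mg/L.

DO ≈ 3.59 mg/L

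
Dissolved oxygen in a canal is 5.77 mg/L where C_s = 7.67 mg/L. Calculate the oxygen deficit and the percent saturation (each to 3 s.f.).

D ≈ 1.90 mg/L; 75.2 % saturation

D = C_s − C = 7.67 − 5.77 = 1.90 mg/L.
% saturation = 5.77/7.67 × 100 = 75.2 %.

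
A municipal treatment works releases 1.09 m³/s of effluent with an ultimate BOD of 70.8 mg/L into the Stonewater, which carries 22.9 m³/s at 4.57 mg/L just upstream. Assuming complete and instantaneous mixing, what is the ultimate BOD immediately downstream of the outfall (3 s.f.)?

Flow-weighted mixing: C = (Q_r C_r + Q_w C_w)/(Q_r + Q_w)
= (22.9×4.57 + 1.09×70.8)/(22.9 + 1.09) = 181.8/23.99 = 7.579 mg/L.

7.58 mg/L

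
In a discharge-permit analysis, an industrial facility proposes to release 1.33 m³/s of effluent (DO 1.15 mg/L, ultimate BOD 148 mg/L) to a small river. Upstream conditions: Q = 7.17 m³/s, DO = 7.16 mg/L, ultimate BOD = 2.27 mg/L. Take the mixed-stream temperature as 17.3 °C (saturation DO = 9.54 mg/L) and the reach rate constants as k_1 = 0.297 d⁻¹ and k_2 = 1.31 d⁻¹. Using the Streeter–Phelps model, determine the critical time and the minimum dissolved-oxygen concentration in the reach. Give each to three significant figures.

t_c ≈ 0.872 d; minimum DO ≈ 5.15 mg/L

Mixed DO = (7.17×7.16 + 1.33×1.15)/(7.17+1.33) = 52.87/8.500 = 6.220 mg/L.
Mixed L₀ = (7.17×2.27 + 1.33×148)/(8.500) = 213.1/8.500 = 25.07 mg/L.
Initial deficit D₀ = C_s − DO₀ = 9.54 − 6.220 = 3.320 mg/L.
t_c = (1/1.013) ln[(1.31/0.297)(1 − 3.320×1.013/(0.297×25.07))] = 0.9872 × ln(2.418) = 0.8718 d.
D_c = (0.297/1.31) × 25.07 × e^(−0.297×0.8718) = 0.2267 × 25.07 × 0.7719 = 4.388 mg/L.
Minimum DO = 9.54 − 4.388 = 5.152 mg/L.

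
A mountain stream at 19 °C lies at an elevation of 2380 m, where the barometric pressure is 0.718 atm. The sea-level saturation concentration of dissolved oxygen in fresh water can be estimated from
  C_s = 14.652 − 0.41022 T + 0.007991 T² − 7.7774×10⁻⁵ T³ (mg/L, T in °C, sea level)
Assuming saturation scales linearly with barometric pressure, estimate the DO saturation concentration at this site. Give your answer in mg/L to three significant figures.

At sea level: C_s = 14.652 − 0.41022×19 + 0.007991×19² − 7.7774×10⁻⁵×19³ = 9.209 mg/L.
Pressure correction: C_s' = 9.209 × 0.718 = 6.612 mg/L.

C_s ≈ 6.61 mg/L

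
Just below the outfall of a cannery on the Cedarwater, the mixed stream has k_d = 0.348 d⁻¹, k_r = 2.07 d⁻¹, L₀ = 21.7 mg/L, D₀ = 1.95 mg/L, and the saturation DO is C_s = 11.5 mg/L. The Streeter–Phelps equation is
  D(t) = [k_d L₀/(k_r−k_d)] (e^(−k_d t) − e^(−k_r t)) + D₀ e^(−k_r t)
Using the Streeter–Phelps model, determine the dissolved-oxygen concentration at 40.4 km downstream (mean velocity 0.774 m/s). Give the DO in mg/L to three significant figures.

DO ≈ 8.64 mg/L

Travel time t = x/v = 40.4 km / (0.774 m/s) = 40400 m / 0.774 m/s = 52200 s = 0.6041 d.
k_d L₀/(k_r−k_d) = 0.348×21.7/(2.07−0.348) = 7.552/1.722 = 4.385 mg/L.
e^(−k_d t) = e^(−0.348×0.6041) = 0.8104; e^(−k_r t) = e^(−2.07×0.6041) = 0.2864.
D = 4.385 × (0.8104 − 0.2864) + 1.95 × 0.2864 = 2.298 + 0.5584 = 2.857 mg/L.
DO = C_s − D = 11.5 − 2.857 = 8.643 mg/L.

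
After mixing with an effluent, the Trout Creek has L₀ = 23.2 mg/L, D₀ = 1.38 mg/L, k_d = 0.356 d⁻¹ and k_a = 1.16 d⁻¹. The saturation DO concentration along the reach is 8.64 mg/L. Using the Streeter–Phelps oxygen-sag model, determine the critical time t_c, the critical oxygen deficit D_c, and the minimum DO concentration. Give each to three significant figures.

At the critical point dD/dt = 0, so k_d L₀ e^(−k_d t) = k_a D. Substituting D(t) from the Streeter–Phelps equation and solving for t gives
t_c = ln[(k_a/k_d)(1 − D₀(k_a−k_d)/(k_d L₀))] / (k_a−k_d).
Here k_a−k_d = 0.8040 d⁻¹ and 1 − D₀(k_a−k_d)/(k_d L₀) = 1 − 1.38×0.8040/(0.356×23.2) = 0.8657, so
t_c = ln(3.258 × 0.8657) / 0.8040 = 1.037 / 0.8040 = 1.290 d.
D_c = (k_d/k_a) L₀ e^(−k_d t_c) = (0.356/1.16) × 23.2 × e^(−0.356×1.290) = 0.3069 × 23.2 × 0.6318 = 4.499 mg/L.
Minimum DO = C_s − D_c = 8.64 − 4.499 = 4.141 mg/L.

t_c ≈ 1.29 d; D_c ≈ 4.50 mg/L; min DO ≈ 4.14 mg/L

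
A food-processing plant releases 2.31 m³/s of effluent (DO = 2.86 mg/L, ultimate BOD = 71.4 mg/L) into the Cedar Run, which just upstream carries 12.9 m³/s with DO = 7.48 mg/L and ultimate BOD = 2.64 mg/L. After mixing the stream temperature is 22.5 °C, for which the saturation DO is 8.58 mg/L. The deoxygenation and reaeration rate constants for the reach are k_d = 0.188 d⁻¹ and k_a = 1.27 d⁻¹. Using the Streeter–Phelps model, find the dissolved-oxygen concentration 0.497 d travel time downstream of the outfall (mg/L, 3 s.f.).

DO ≈ 6.76 mg/L

Mixed DO = (12.9×7.48 + 2.31×2.86)/(12.9+2.31) = 103.1/15.21 = 6.778 mg/L.
Mixed L₀ = (12.9×2.64 + 2.31×71.4)/(15.21) = 199.0/15.21 = 13.08 mg/L.
Initial deficit D₀ = C_s − DO₀ = 8.58 − 6.778 = 1.802 mg/L.
D(0.497) = [0.188×13.08/(1.27−0.188)](e^(−0.188×0.497) − e^(−1.27×0.497)) + 1.802 e^(−1.27×0.497)
= 2.273 × (0.9108 − 0.5320) + 1.802 × 0.5320 = 1.820 mg/L.
DO = 8.58 − 1.820 = 6.760 mg/L.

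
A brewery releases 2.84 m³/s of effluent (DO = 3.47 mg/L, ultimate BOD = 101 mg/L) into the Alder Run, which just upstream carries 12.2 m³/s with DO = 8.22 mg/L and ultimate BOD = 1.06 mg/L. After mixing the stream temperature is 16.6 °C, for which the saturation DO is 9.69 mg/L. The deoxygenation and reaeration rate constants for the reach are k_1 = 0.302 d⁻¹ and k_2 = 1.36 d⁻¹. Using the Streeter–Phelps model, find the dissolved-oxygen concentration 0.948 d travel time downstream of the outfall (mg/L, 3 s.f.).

Mixed DO = (12.2×8.22 + 2.84×3.47)/(12.2+2.84) = 110.1/15.04 = 7.323 mg/L.
Mixed L₀ = (12.2×1.06 + 2.84×101)/(15.04) = 299.8/15.04 = 19.93 mg/L.
Initial deficit D₀ = C_s − DO₀ = 9.69 − 7.323 = 2.367 mg/L.
D(0.948) = [0.302×19.93/(1.36−0.302)](e^(−0.302×0.948) − e^(−1.36×0.948)) + 2.367 e^(−1.36×0.948)
= 5.689 × (0.7510 − 0.2755) + 2.367 × 0.2755 = 3.358 mg/L.
DO = 9.69 − 3.358 = 6.332 mg/L.

DO ≈ 6.33 mg/L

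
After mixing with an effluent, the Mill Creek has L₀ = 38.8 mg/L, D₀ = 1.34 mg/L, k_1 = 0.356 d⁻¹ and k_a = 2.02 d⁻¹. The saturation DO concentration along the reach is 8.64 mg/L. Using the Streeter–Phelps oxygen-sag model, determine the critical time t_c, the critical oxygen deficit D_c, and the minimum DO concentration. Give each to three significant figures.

With k_a/k_1 = 5.674 and 1 − D₀(k_a−k_1)/(k_1 L₀) = 0.8386,
t_c = ln(5.674 × 0.8386) / (2.02 − 0.356) = ln(4.758) / 1.664 = 1.560/1.664 = 0.9374 d.
D_c = (k_1/k_a) L₀ e^(−k_1 t_c) = (0.356/2.02) × 38.8 × e^(−0.356×0.9374) = 0.1762 × 38.8 × 0.7163 = 4.898 mg/L.
Minimum DO = C_s − D_c = 8.64 − 4.898 = 3.742 mg/L.

t_c ≈ 0.937 d; D_c ≈ 4.90 mg/L; min DO ≈ 3.74 mg/L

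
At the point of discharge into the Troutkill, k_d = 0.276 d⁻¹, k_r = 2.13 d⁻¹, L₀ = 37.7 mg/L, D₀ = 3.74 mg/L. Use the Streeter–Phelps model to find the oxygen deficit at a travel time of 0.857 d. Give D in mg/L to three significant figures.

k_d L₀/(k_r−k_d) = 0.276×37.7/(2.13−0.276) = 10.41/1.854 = 5.612 mg/L.
e^(−k_d t) = e^(−0.276×0.8570) = 0.7894; e^(−k_r t) = e^(−2.13×0.8570) = 0.1612.
D = 5.612 × (0.7894 − 0.1612) + 3.74 × 0.1612 = 3.526 + 0.6027 = 4.128 mg/L.

D ≈ 4.13 mg/L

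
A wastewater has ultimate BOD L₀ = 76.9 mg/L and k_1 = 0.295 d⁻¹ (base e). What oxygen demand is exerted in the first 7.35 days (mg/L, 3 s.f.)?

y ≈ 68.1 mg/L

y_t = L₀(1 − e^(−k_1 t)) = 76.9 × (1 − e^(−0.295×7.35))
= 76.9 × (1 − 0.1144) = 76.9 × 0.8856 = 68.10 mg/L.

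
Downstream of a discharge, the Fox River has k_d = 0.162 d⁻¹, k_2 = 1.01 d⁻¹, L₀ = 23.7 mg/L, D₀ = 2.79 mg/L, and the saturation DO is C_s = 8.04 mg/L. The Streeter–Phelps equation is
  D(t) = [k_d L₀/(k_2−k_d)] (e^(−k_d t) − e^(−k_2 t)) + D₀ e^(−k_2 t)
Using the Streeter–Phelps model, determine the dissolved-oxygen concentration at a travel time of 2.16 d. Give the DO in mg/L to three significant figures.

k_d L₀/(k_2−k_d) = 0.162×23.7/(1.01−0.162) = 3.839/0.8480 = 4.528 mg/L.
e^(−k_d t) = e^(−0.162×2.160) = 0.7047; e^(−k_2 t) = e^(−1.01×2.160) = 0.1129.
D = 4.528 × (0.7047 − 0.1129) + 2.79 × 0.1129 = 2.680 + 0.3149 = 2.995 mg/L.
DO = C_s − D = 8.04 − 2.995 = 5.045 mg/L.

DO ≈ 5.05 mg/L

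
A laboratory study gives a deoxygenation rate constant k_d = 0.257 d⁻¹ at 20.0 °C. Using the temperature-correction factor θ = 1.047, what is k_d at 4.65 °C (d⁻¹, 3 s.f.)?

k_d(T₂) = k_d(T₁) · θ^(T₂−T₁) = 0.257 × 1.047^(4.65−20.0)
= 0.257 × 1.047^-15.3 = 0.257 × 0.4941 = 0.1270 d⁻¹.

k_d ≈ 0.127 d⁻¹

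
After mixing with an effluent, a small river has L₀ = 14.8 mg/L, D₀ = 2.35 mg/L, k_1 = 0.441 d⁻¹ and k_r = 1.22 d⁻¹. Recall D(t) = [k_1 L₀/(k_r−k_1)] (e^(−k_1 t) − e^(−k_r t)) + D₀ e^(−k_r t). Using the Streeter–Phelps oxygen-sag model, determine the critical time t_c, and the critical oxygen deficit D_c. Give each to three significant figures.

t_c ≈ 0.884 d; D_c ≈ 3.62 mg/L

With k_r/k_1 = 2.766 and 1 − D₀(k_r−k_1)/(k_1 L₀) = 0.7195,
t_c = ln(2.766 × 0.7195) / (1.22 − 0.441) = ln(1.991) / 0.7790 = 0.6884/0.7790 = 0.8837 d.
D_c = (k_1/k_r) L₀ e^(−k_1 t_c) = (0.441/1.22) × 14.8 × e^(−0.441×0.8837) = 0.3615 × 14.8 × 0.6773 = 3.623 mg/L.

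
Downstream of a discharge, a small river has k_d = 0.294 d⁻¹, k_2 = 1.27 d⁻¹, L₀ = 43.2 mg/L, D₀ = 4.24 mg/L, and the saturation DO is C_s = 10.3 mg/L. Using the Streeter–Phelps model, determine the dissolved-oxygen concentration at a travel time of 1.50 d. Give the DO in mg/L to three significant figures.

k_d L₀/(k_2−k_d) = 0.294×43.2/(1.27−0.294) = 12.70/0.9760 = 13.01 mg/L.
e^(−k_d t) = e^(−0.294×1.500) = 0.6434; e^(−k_2 t) = e^(−1.27×1.500) = 0.1488.
D = 13.01 × (0.6434 − 0.1488) + 4.24 × 0.1488 = 6.436 + 0.6310 = 7.067 mg/L.
DO = C_s − D = 10.3 − 7.067 = 3.233 mg/L.

DO ≈ 3.23 mg/L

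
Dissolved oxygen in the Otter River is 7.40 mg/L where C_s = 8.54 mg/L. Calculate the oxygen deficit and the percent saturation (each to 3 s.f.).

D ≈ 1.14 mg/L; 86.7 % saturation

D = C_s − C = 8.54 − 7.40 = 1.14 mg/L.
% saturation = 7.40/8.54 × 100 = 86.7 %.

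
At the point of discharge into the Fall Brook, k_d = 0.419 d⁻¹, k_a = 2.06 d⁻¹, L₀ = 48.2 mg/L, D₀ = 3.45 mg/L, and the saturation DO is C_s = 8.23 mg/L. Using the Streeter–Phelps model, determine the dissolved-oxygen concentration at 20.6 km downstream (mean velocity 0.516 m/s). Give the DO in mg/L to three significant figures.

Travel time t = x/v = 20.6 km / (0.516 m/s) = 20600 m / 0.516 m/s = 39920 s = 0.4621 d.
k_d L₀/(k_a−k_d) = 0.419×48.2/(2.06−0.419) = 20.20/1.641 = 12.31 mg/L.
e^(−k_d t) = e^(−0.419×0.4621) = 0.8240; e^(−k_a t) = e^(−2.06×0.4621) = 0.3860.
D = 12.31 × (0.8240 − 0.3860) + 3.45 × 0.3860 = 5.390 + 1.332 = 6.722 mg/L.
DO = C_s − D = 8.23 − 6.722 = 1.508 mg/L.

DO ≈ 1.51 mg/L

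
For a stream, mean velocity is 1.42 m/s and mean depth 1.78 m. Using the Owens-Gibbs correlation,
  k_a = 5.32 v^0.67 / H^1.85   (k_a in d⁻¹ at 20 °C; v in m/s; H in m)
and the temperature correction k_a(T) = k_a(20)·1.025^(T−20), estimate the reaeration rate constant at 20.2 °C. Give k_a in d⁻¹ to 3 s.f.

k_a ≈ 2.33 d⁻¹

k_a(20) = 5.32 × 1.42^0.67 / 1.78^1.85 = 5.32 × 1.265 / 2.906 = 2.316 d⁻¹.
k_a(20.2) = 2.316 × 1.025^(20.2−20) = 2.316 × 1.005 = 2.327 d⁻¹.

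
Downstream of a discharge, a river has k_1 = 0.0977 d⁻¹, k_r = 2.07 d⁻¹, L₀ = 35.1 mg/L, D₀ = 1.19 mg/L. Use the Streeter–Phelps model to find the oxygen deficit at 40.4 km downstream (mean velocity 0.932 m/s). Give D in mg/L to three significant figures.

Travel time t = x/v = 40.4 km / (0.932 m/s) = 40400 m / 0.932 m/s = 43350 s = 0.5017 d.
k_1 L₀/(k_r−k_1) = 0.0977×35.1/(2.07−0.0977) = 3.429/1.972 = 1.739 mg/L.
e^(−k_1 t) = e^(−0.0977×0.5017) = 0.9522; e^(−k_r t) = e^(−2.07×0.5017) = 0.3540.
D = 1.739 × (0.9522 − 0.3540) + 1.19 × 0.3540 = 1.040 + 0.4212 = 1.461 mg/L.

D ≈ 1.46 mg/L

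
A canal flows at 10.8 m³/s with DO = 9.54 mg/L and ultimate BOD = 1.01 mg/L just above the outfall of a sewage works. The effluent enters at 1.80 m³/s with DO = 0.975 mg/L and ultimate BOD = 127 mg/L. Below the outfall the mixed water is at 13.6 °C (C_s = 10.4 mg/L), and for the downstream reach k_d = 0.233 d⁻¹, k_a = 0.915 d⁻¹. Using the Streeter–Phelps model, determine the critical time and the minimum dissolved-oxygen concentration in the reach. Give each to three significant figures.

t_c ≈ 1.44 d; minimum DO ≈ 6.94 mg/L

Mixed DO = (10.8×9.54 + 1.80×0.975)/(10.8+1.80) = 104.8/12.60 = 8.316 mg/L.
Mixed L₀ = (10.8×1.01 + 1.80×127)/(12.60) = 239.5/12.60 = 19.01 mg/L.
Initial deficit D₀ = C_s − DO₀ = 10.4 − 8.316 = 2.084 mg/L.
t_c = (1/0.6820) ln[(0.915/0.233)(1 − 2.084×0.6820/(0.233×19.01))] = 1.466 × ln(2.667) = 1.438 d.
D_c = (0.233/0.915) × 19.01 × e^(−0.233×1.438) = 0.2546 × 19.01 × 0.7152 = 3.462 mg/L.
Minimum DO = 10.4 − 3.462 = 6.938 mg/L.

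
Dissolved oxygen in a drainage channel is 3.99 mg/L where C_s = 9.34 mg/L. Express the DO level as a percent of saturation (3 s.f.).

% saturation = C/C_s × 100 = 3.99/9.34 × 100 = 42.7 %.

42.7 % saturation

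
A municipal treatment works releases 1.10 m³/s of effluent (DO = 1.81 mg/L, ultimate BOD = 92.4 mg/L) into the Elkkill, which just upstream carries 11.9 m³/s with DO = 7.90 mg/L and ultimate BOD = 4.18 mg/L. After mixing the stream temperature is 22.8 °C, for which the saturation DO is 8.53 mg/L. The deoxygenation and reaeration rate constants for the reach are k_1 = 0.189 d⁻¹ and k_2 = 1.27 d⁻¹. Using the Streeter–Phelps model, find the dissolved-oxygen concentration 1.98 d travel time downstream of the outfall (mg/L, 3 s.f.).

DO ≈ 7.20 mg/L

Mixed DO = (11.9×7.90 + 1.10×1.81)/(11.9+1.10) = 96.00/13.00 = 7.385 mg/L.
Mixed L₀ = (11.9×4.18 + 1.10×92.4)/(13.00) = 151.4/13.00 = 11.64 mg/L.
Initial deficit D₀ = C_s − DO₀ = 8.53 − 7.385 = 1.145 mg/L.
D(1.98) = [0.189×11.64/(1.27−0.189)](e^(−0.189×1.98) − e^(−1.27×1.98)) + 1.145 e^(−1.27×1.98)
= 2.036 × (0.6878 − 0.08090) + 1.145 × 0.08090 = 1.328 mg/L.
DO = 8.53 − 1.328 = 7.202 mg/L.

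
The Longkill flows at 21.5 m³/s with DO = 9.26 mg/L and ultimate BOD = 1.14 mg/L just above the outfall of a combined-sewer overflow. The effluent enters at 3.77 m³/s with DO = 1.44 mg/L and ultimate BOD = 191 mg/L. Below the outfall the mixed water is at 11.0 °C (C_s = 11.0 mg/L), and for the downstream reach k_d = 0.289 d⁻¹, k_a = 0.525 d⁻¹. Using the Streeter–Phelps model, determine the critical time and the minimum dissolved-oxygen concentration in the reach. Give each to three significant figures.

t_c ≈ 2.17 d; minimum DO ≈ 2.35 mg/L

Mixed DO = (21.5×9.26 + 3.77×1.44)/(21.5+3.77) = 204.5/25.27 = 8.093 mg/L.
Mixed L₀ = (21.5×1.14 + 3.77×191)/(25.27) = 744.6/25.27 = 29.46 mg/L.
Initial deficit D₀ = C_s − DO₀ = 11.0 − 8.093 = 2.907 mg/L.
t_c = (1/0.2360) ln[(0.525/0.289)(1 − 2.907×0.2360/(0.289×29.46))] = 4.237 × ln(1.670) = 2.174 d.
D_c = (0.289/0.525) × 29.46 × e^(−0.289×2.174) = 0.5505 × 29.46 × 0.5336 = 8.654 mg/L.
Minimum DO = 11.0 − 8.654 = 2.346 mg/L.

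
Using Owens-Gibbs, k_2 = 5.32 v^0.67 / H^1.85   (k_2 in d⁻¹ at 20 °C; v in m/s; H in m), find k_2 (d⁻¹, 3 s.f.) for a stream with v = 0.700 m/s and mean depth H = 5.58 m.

k_2 = 5.32 × 0.700^0.67 / 5.58^1.85 = 5.32 × 0.7874 / 24.06 = 0.1741 d⁻¹.

k_2 ≈ 0.174 d⁻¹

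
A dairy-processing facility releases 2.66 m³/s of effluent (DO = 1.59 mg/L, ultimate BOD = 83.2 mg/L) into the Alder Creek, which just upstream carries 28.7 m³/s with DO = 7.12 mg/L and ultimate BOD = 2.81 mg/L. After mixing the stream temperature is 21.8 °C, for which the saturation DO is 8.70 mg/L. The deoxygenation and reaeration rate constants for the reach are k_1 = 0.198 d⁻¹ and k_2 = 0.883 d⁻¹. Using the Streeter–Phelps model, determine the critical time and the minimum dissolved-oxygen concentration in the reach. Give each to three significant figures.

Mixed DO = (28.7×7.12 + 2.66×1.59)/(28.7+2.66) = 208.6/31.36 = 6.651 mg/L.
Mixed L₀ = (28.7×2.81 + 2.66×83.2)/(31.36) = 302.0/31.36 = 9.629 mg/L.
Initial deficit D₀ = C_s − DO₀ = 8.70 − 6.651 = 2.049 mg/L.
t_c = (1/0.6850) ln[(0.883/0.198)(1 − 2.049×0.6850/(0.198×9.629))] = 1.460 × ln(1.176) = 0.2371 d.
D_c = (0.198/0.883) × 9.629 × e^(−0.198×0.2371) = 0.2242 × 9.629 × 0.9541 = 2.060 mg/L.
Minimum DO = 8.70 − 2.060 = 6.640 mg/L.

t_c ≈ 0.237 d; minimum DO ≈ 6.64 mg/L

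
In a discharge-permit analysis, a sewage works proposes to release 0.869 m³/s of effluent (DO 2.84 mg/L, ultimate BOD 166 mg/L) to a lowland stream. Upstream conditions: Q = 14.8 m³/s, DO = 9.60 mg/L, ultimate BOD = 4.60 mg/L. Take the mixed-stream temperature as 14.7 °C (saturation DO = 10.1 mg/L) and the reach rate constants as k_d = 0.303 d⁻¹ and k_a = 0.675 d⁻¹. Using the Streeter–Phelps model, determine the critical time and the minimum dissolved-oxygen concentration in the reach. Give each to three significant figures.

Mixed DO = (14.8×9.60 + 0.869×2.84)/(14.8+0.869) = 144.5/15.67 = 9.225 mg/L.
Mixed L₀ = (14.8×4.60 + 0.869×166)/(15.67) = 212.3/15.67 = 13.55 mg/L.
Initial deficit D₀ = C_s − DO₀ = 10.1 − 9.225 = 0.8749 mg/L.
t_c = (1/0.3720) ln[(0.675/0.303)(1 − 0.8749×0.3720/(0.303×13.55))] = 2.688 × ln(2.051) = 1.931 d.
D_c = (0.303/0.675) × 13.55 × e^(−0.303×1.931) = 0.4489 × 13.55 × 0.5570 = 3.388 mg/L.
Minimum DO = 10.1 − 3.388 = 6.712 mg/L.

t_c ≈ 1.93 d; minimum DO ≈ 6.71 mg/L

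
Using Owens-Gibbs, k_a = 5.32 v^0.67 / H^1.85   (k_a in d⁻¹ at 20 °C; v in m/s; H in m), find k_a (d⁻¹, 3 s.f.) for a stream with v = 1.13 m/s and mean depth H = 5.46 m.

k_a ≈ 0.250 d⁻¹

k_a = 5.32 × 1.13^0.67 / 5.46^1.85 = 5.32 × 1.085 / 23.11 = 0.2498 d⁻¹.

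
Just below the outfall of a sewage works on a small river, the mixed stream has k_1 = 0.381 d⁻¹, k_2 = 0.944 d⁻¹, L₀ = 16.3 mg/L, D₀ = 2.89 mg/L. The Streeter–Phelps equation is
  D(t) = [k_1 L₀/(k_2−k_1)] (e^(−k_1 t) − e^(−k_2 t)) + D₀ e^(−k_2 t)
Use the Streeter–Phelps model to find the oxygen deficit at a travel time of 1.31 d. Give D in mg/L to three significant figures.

D ≈ 4.33 mg/L

k_1 L₀/(k_2−k_1) = 0.381×16.3/(0.944−0.381) = 6.210/0.5630 = 11.03 mg/L.
e^(−k_1 t) = e^(−0.381×1.310) = 0.6071; e^(−k_2 t) = e^(−0.944×1.310) = 0.2904.
D = 11.03 × (0.6071 − 0.2904) + 2.89 × 0.2904 = 3.494 + 0.8391 = 4.333 mg/L.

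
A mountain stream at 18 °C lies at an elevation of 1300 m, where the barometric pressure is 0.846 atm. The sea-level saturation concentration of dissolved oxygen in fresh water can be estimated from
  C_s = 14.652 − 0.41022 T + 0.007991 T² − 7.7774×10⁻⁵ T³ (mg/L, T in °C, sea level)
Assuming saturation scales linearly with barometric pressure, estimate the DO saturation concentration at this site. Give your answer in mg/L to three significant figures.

C_s ≈ 7.96 mg/L

At sea level: C_s = 14.652 − 0.41022×18 + 0.007991×18² − 7.7774×10⁻⁵×18³ = 9.404 mg/L.
Pressure correction: C_s' = 9.404 × 0.846 = 7.955 mg/L.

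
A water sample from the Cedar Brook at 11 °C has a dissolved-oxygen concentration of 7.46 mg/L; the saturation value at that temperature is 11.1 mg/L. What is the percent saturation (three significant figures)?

67.2 % saturation

% saturation = C/C_s × 100 = 7.46/11.1 × 100 = 67.2 %.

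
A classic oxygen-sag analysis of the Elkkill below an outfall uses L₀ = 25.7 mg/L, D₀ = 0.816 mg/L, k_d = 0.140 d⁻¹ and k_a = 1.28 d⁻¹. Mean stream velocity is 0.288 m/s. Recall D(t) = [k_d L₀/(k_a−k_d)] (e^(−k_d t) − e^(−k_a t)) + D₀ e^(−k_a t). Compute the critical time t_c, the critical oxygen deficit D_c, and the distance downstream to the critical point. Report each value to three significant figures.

t_c = [1/(k_a−k_d)] ln[(k_a/k_d)(1 − D₀(k_a−k_d)/(k_d L₀))]
= [1/(1.28−0.140)] ln[(1.28/0.140)(1 − 0.816×1.140/(0.140×25.7))]
= (1/1.140) ln[9.143 × 0.7415] = 0.8772 × ln(6.779) = 0.8772 × 1.914 = 1.679 d.
L(t_c) = L₀ e^(−k_d t_c) = 25.7 × 0.7905 = 20.32 mg/L, and at the critical point k_a D_c = k_d L, so D_c = (0.140/1.28) × 20.32 = 2.222 mg/L.
x_c = v t_c = 0.288 m/s × 1.679 d × 86400 s/d = 41770 m ≈ 41.8 km.

t_c ≈ 1.68 d; D_c ≈ 2.22 mg/L; x_c ≈ 41.8 km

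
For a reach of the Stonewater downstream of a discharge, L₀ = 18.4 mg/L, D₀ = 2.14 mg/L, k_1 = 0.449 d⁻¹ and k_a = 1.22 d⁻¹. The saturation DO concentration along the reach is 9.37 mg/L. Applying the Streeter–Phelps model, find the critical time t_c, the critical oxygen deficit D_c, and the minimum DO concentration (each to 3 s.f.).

At the critical point dD/dt = 0, so k_1 L₀ e^(−k_1 t) = k_a D. Substituting D(t) from the Streeter–Phelps equation and solving for t gives
t_c = ln[(k_a/k_1)(1 − D₀(k_a−k_1)/(k_1 L₀))] / (k_a−k_1).
Here k_a−k_1 = 0.7710 d⁻¹ and 1 − D₀(k_a−k_1)/(k_1 L₀) = 1 − 2.14×0.7710/(0.449×18.4) = 0.8003, so
t_c = ln(2.717 × 0.8003) / 0.7710 = 0.7768 / 0.7710 = 1.008 d.
L(t_c) = L₀ e^(−k_1 t_c) = 18.4 × 0.6361 = 11.70 mg/L, and at the critical point k_a D_c = k_1 L, so D_c = (0.449/1.22) × 11.70 = 4.308 mg/L.
Minimum DO = C_s − D_c = 9.37 − 4.308 = 5.062 mg/L.

t_c ≈ 1.01 d; D_c ≈ 4.31 mg/L; min DO ≈ 5.06 mg/L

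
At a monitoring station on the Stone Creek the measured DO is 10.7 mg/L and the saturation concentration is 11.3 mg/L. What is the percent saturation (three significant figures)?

% saturation = C/C_s × 100 = 10.7/11.3 × 100 = 94.7 %.

94.7 % saturation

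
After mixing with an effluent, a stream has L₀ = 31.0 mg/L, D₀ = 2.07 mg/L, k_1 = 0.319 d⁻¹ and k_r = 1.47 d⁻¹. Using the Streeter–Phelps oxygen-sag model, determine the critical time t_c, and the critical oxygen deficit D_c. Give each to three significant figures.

t_c ≈ 1.09 d; D_c ≈ 4.75 mg/L

With k_r/k_1 = 4.608 and 1 − D₀(k_r−k_1)/(k_1 L₀) = 0.7591,
t_c = ln(4.608 × 0.7591) / (1.47 − 0.319) = ln(3.498) / 1.151 = 1.252/1.151 = 1.088 d.
L(t_c) = L₀ e^(−k_1 t_c) = 31.0 × 0.7068 = 21.91 mg/L, and at the critical point k_r D_c = k_1 L, so D_c = (0.319/1.47) × 21.91 = 4.755 mg/L.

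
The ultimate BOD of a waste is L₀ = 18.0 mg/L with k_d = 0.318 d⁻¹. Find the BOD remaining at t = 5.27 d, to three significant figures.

L_t = L₀ e^(−k_d t) = 18.0 × e^(−0.318×5.27) = 18.0 × 0.1871 = 3.369 mg/L.

L ≈ 3.37 mg/L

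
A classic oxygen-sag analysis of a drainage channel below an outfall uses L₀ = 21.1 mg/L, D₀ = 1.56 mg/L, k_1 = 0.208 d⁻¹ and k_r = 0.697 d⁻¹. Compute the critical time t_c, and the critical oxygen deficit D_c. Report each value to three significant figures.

t_c = [1/(k_r−k_1)] ln[(k_r/k_1)(1 − D₀(k_r−k_1)/(k_1 L₀))]
= [1/(0.697−0.208)] ln[(0.697/0.208)(1 − 1.56×0.4890/(0.208×21.1))]
= (1/0.4890) ln[3.351 × 0.8262] = 2.045 × ln(2.769) = 2.045 × 1.018 = 2.082 d.
L(t_c) = L₀ e^(−k_1 t_c) = 21.1 × 0.6485 = 13.68 mg/L, and at the critical point k_r D_c = k_1 L, so D_c = (0.208/0.697) × 13.68 = 4.083 mg/L.

t_c ≈ 2.08 d; D_c ≈ 4.08 mg/L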